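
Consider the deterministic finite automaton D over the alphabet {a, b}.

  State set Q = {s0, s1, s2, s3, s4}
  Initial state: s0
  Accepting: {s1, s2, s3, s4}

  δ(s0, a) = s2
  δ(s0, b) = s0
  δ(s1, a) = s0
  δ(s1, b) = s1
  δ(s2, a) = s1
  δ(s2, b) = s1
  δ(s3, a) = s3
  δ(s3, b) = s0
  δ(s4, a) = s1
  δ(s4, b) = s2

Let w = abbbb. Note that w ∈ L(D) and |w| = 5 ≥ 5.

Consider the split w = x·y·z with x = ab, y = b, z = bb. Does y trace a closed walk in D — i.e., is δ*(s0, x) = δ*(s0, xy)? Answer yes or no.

State sequence: s0 -a-> s2 -b-> s1 -b-> s1

After x (step 2): s1. After xy (step 3): s1.
They match, so y = b drives D around a cycle from s1 back to itself; pumping y any number of times keeps D in s1 before reading z, and xyⁱz ∈ L(D) for every i ≥ 0.

yes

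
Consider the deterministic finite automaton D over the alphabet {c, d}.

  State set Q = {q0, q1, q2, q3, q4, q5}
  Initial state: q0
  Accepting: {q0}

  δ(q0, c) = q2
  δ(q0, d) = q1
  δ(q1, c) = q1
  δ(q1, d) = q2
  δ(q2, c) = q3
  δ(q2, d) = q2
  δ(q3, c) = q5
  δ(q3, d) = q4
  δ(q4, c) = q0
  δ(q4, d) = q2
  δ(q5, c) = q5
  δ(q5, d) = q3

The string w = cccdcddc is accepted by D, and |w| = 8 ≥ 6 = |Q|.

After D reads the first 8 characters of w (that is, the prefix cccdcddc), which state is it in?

State sequence: q0 -c-> q2 -c-> q3 -c-> q5 -d-> q3 -c-> q5 -d-> q3 -d-> q4 -c-> q0

After reading 8 characters, D is in state q0.

q0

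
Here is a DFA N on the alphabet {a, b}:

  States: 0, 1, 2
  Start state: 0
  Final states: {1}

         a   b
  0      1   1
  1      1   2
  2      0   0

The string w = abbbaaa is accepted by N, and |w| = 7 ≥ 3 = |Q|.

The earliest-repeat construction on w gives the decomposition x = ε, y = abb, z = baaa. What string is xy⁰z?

xy⁰z = xz = ε·baaa = baaa.
Reading y = abb takes N from 0 back to 0, so after x the machine is still in 0, and z then leads to the accepting state 1. Hence baaa ∈ L(N).

baaa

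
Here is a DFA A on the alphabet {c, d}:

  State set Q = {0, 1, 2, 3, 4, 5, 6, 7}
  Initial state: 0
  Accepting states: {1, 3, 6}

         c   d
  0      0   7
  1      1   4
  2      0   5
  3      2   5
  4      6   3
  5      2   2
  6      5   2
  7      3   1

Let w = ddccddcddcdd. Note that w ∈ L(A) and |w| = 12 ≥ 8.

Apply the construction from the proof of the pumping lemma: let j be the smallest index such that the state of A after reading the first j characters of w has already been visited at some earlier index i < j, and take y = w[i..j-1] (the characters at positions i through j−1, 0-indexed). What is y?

Run of A on w = d d c c d d c d d c d d:
  step 0: 0  (start)
  step 1: 7  (read d: 0→7)
  step 2: 1  (read d: 7→1)
  step 3: 1  (read c: 1→1)   ← first repeat (1 seen earlier)
  step 4: 1  (read c: 1→1)
  step 5: 4  (read d: 1→4)
  step 6: 3  (read d: 4→3)
  step 7: 2  (read c: 3→2)
  step 8: 5  (read d: 2→5)
  step 9: 2  (read d: 5→2)
  step 10: 0  (read c: 2→0)
  step 11: 7  (read d: 0→7)
  step 12: 1  (read d: 7→1)

So i = 2, j = 3, giving x = w[0:2] = dd, y = w[2:3] = c, z = w[3:12] = cddcddcdd.
Check: |xy| = 3 ≤ 8 and |y| = 1 ≥ 1. Reading y takes A from 1 back to 1, so every xyⁱz is accepted.

c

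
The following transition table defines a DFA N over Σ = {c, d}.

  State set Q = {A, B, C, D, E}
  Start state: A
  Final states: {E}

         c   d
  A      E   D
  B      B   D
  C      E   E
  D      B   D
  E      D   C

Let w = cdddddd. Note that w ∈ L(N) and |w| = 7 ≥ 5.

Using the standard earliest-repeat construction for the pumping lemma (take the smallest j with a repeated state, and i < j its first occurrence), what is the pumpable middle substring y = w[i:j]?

dd

Run of N on w = c d d d d d d:
  step 0: A  (start)
  step 1: E  (read c: A→E)
  step 2: C  (read d: E→C)
  step 3: E  (read d: C→E)   ← first repeat (E seen earlier)
  step 4: C  (read d: E→C)
  step 5: E  (read d: C→E)
  step 6: C  (read d: E→C)
  step 7: E  (read d: C→E)

So i = 1, j = 3, giving x = w[0:1] = c, y = w[1:3] = dd, z = w[3:7] = dddd.
Check: |xy| = 3 ≤ 5 and |y| = 2 ≥ 1. Reading y takes N from E back to E, so every xyⁱz is accepted.
Since N has 5 states, any run of length ≥ 5 visits 5+1 states, so by pigeonhole some state repeats within the first 5 steps — that repeat gives the pumpable loop.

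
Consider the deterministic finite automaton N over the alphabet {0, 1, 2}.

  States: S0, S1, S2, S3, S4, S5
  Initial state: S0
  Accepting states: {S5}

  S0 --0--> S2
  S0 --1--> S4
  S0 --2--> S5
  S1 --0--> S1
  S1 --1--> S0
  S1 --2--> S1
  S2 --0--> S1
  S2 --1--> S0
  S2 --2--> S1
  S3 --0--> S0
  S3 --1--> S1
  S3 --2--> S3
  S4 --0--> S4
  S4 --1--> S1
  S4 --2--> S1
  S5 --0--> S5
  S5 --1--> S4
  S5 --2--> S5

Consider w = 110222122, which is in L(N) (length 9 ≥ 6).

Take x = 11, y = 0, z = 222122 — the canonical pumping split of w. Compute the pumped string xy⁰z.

xy⁰z = xz = 11·222122 = 11222122.
Reading y = 0 takes N from S1 back to S1, so after x the machine is still in S1, and z then leads to the accepting state S5. Hence 11222122 ∈ L(N).

11222122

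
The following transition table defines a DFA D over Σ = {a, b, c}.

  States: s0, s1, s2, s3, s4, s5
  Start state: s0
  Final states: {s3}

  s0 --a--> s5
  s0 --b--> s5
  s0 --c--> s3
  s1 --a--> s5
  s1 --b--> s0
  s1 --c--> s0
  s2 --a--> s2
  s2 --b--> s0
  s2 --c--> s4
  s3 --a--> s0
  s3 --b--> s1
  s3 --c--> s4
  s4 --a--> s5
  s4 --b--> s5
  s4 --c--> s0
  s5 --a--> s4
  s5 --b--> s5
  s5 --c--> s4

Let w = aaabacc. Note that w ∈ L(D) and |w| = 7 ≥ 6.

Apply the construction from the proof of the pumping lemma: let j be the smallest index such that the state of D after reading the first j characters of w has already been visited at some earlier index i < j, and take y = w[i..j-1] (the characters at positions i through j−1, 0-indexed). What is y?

aa

Run of D on w = a a a b a c c:
  step 0: s0  (start)
  step 1: s5  (read a: s0→s5)
  step 2: s4  (read a: s5→s4)
  step 3: s5  (read a: s4→s5)   ← first repeat (s5 seen earlier)
  step 4: s5  (read b: s5→s5)
  step 5: s4  (read a: s5→s4)
  step 6: s0  (read c: s4→s0)
  step 7: s3  (read c: s0→s3)

So i = 1, j = 3, giving x = w[0:1] = a, y = w[1:3] = aa, z = w[3:7] = bacc.
Check: |xy| = 3 ≤ 6 and |y| = 2 ≥ 1. Reading y takes D from s5 back to s5, so every xyⁱz is accepted.
The DFA has 6 states, so the proof of the pumping lemma guarantees a repeated state among the first 6+1 visited; the segment between the two visits is the pumpable y.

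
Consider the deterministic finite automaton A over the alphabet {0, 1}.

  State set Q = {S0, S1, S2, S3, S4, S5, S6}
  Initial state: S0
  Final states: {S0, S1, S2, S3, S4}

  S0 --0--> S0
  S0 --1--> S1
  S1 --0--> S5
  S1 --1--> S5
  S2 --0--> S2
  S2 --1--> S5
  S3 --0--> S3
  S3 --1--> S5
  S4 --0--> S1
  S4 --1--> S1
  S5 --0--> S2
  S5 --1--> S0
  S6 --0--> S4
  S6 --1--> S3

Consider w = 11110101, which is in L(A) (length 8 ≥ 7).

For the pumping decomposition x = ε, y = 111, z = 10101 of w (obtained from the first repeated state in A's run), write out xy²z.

xy^2z = ε·111·111·10101 = 11111110101.
Reading y = 111 takes A from S0 back to S0, so after x·y·y the machine is still in S0, and z then leads to the accepting state S1. Hence 11111110101 ∈ L(A).

11111110101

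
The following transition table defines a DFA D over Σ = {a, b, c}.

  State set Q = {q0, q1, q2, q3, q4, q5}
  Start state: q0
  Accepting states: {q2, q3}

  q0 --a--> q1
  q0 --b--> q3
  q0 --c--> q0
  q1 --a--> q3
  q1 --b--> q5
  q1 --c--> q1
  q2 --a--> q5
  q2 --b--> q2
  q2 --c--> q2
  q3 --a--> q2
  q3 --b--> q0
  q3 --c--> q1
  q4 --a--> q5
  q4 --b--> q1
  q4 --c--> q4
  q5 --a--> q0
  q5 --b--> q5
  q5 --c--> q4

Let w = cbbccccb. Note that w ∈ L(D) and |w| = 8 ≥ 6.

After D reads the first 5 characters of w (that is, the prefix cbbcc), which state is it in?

q0

Run of D on the first 5 characters of w = c b b c c:
  step 0: q0  (start)
  step 1: q0  (read c: q0→q0)
  step 2: q3  (read b: q0→q3)
  step 3: q0  (read b: q3→q0)
  step 4: q0  (read c: q0→q0)
  step 5: q0  (read c: q0→q0)

After reading 5 characters, D is in state q0.
(This kind of state-tracing is the core of the pumping-lemma construction: with 6 states, pigeonhole forces a repeat within the first 6 steps.)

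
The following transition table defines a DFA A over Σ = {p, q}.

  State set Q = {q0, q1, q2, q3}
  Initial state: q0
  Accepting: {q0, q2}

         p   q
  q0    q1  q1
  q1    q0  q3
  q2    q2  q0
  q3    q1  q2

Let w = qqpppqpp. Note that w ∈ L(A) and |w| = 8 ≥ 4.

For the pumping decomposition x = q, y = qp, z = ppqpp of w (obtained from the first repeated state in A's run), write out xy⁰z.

qppqpp

xy⁰z = xz = q·ppqpp = qppqpp.
Reading y = qp takes A from q1 back to q1, so after x the machine is still in q1, and z then leads to the accepting state q0. Hence qppqpp ∈ L(A).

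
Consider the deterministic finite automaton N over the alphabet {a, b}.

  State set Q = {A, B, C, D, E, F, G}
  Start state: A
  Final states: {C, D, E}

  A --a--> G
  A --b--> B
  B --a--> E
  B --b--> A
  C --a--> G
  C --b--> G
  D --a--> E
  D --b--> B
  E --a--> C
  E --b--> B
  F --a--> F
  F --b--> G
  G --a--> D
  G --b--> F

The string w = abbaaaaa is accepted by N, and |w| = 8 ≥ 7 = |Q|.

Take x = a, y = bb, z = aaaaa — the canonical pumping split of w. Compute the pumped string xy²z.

xy^2z = a·bb·bb·aaaaa = abbbbaaaaa.
Reading y = bb takes N from G back to G, so after x·y·y the machine is still in G, and z then leads to the accepting state D. Hence abbbbaaaaa ∈ L(N).

abbbbaaaaa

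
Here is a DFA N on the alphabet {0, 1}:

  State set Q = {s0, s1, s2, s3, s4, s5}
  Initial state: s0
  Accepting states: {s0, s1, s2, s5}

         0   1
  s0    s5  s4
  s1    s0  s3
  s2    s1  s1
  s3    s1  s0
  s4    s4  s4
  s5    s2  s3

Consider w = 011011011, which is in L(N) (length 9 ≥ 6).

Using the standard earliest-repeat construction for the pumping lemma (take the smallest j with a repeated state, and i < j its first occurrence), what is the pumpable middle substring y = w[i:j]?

011

Run of N on w = 0 1 1 0 1 1 0 1 1:
  step 0: s0  (start)
  step 1: s5  (read 0: s0→s5)
  step 2: s3  (read 1: s5→s3)
  step 3: s0  (read 1: s3→s0)   ← first repeat (s0 seen earlier)
  step 4: s5  (read 0: s0→s5)
  step 5: s3  (read 1: s5→s3)
  step 6: s0  (read 1: s3→s0)
  step 7: s5  (read 0: s0→s5)
  step 8: s3  (read 1: s5→s3)
  step 9: s0  (read 1: s3→s0)

So i = 0, j = 3, giving x = w[0:0] = ε, y = w[0:3] = 011, z = w[3:9] = 011011.
Check: |xy| = 3 ≤ 6 and |y| = 3 ≥ 1. Reading y takes N from s0 back to s0, so every xyⁱz is accepted.
With |Q| = 6, pigeonhole forces a state repeat no later than step 6; the substring read between the first and second visits to that state can be pumped.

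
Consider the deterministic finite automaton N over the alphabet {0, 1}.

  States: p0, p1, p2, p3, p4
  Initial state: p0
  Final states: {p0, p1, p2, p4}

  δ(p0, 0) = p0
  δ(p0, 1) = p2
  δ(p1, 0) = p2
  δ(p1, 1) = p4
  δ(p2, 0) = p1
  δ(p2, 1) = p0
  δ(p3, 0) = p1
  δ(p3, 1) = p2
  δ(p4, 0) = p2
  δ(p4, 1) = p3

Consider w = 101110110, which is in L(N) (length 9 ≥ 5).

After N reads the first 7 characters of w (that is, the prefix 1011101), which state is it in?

Run of N on the first 7 characters of w = 1 0 1 1 1 0 1:
  step 0: p0  (start)
  step 1: p2  (read 1: p0→p2)
  step 2: p1  (read 0: p2→p1)
  step 3: p4  (read 1: p1→p4)
  step 4: p3  (read 1: p4→p3)
  step 5: p2  (read 1: p3→p2)
  step 6: p1  (read 0: p2→p1)
  step 7: p4  (read 1: p1→p4)

After reading 7 characters, N is in state p4.

p4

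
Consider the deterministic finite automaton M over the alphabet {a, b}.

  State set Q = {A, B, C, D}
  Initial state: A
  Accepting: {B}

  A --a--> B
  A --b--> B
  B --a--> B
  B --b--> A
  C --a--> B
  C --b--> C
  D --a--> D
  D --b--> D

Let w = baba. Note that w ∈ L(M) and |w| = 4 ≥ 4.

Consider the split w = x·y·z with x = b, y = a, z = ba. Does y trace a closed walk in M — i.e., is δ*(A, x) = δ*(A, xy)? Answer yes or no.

yes

State sequence: A -b-> B -a-> B

After x (step 1): B. After xy (step 2): B.
They match, so y = a drives M around a cycle from B back to itself; pumping y any number of times keeps M in B before reading z, and xyⁱz ∈ L(M) for every i ≥ 0.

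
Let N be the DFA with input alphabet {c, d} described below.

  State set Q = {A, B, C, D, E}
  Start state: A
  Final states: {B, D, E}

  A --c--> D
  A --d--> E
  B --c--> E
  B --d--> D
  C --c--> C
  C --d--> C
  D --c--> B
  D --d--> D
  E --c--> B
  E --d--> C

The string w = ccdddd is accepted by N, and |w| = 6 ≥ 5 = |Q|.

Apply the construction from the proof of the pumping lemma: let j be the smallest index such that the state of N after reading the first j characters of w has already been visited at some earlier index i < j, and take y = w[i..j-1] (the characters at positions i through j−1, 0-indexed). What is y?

State sequence: A -c-> D -c-> B -d-> D -d-> D -d-> D -d-> D
First repeat at step 3: D was already visited.

So i = 1, j = 3, giving x = w[0:1] = c, y = w[1:3] = cd, z = w[3:6] = ddd.
Check: |xy| = 3 ≤ 5 and |y| = 2 ≥ 1. Reading y takes N from D back to D, so every xyⁱz is accepted.

cd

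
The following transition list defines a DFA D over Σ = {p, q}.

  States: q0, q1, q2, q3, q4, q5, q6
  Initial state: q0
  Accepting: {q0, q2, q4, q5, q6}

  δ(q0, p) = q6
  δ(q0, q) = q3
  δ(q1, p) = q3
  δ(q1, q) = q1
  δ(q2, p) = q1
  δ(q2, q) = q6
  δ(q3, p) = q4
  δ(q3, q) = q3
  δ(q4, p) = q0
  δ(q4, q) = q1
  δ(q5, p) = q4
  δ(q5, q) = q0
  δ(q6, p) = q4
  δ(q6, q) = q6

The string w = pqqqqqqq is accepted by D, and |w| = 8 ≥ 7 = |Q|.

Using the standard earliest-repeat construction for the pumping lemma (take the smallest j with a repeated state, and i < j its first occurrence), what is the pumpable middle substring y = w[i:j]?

q

State sequence: q0 -p-> q6 -q-> q6 -q-> q6 -q-> q6 -q-> q6 -q-> q6 -q-> q6 -q-> q6
First repeat at step 2: q6 was already visited.

So i = 1, j = 2, giving x = w[0:1] = p, y = w[1:2] = q, z = w[2:8] = qqqqqq.
Check: |xy| = 2 ≤ 7 and |y| = 1 ≥ 1. Reading y takes D from q6 back to q6, so every xyⁱz is accepted.
Since D has 7 states, any run of length ≥ 7 visits 7+1 states, so by pigeonhole some state repeats within the first 7 steps — that repeat gives the pumpable loop.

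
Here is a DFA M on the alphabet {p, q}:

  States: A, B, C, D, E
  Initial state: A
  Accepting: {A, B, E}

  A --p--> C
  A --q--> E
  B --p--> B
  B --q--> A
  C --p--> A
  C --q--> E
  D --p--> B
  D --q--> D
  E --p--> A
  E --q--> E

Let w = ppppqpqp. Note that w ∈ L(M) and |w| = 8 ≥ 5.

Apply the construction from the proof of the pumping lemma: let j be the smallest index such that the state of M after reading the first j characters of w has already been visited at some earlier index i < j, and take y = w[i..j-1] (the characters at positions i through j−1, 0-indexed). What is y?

Run of M on w = p p p p q p q p:
  step 0: A  (start)
  step 1: C  (read p: A→C)
  step 2: A  (read p: C→A)   ← first repeat (A seen earlier)
  step 3: C  (read p: A→C)
  step 4: A  (read p: C→A)
  step 5: E  (read q: A→E)
  step 6: A  (read p: E→A)
  step 7: E  (read q: A→E)
  step 8: A  (read p: E→A)

So i = 0, j = 2, giving x = w[0:0] = ε, y = w[0:2] = pp, z = w[2:8] = ppqpqp.
Check: |xy| = 2 ≤ 5 and |y| = 2 ≥ 1. Reading y takes M from A back to A, so every xyⁱz is accepted.
Since M has 5 states, any run of length ≥ 5 visits 5+1 states, so by pigeonhole some state repeats within the first 5 steps — that repeat gives the pumpable loop.

pp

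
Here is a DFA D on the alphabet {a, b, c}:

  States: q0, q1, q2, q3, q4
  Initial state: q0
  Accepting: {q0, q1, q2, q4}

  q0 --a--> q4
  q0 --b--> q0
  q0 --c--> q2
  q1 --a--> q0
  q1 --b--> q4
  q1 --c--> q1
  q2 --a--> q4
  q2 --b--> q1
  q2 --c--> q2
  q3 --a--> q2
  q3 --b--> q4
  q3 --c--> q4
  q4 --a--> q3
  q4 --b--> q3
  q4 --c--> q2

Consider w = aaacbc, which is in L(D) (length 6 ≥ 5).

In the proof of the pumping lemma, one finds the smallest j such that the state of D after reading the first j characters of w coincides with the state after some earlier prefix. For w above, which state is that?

q2

State sequence: q0 -a-> q4 -a-> q3 -a-> q2 -c-> q2 -b-> q1 -c-> q1
First repeat at step 4: q2 was already visited.

The earliest repeat is at step j = 4: D is in q2, which it already visited at step i = 3.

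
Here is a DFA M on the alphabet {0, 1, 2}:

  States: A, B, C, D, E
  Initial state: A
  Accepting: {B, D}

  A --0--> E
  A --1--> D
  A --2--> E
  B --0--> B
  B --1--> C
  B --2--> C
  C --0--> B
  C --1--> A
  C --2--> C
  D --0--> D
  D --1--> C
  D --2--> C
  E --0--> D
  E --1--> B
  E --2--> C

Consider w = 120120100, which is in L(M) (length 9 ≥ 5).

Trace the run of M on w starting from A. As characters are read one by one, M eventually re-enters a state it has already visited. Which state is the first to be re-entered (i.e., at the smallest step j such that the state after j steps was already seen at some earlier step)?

State sequence: A -1-> D -2-> C -0-> B -1-> C -2-> C -0-> B -1-> C -0-> B -0-> B
First repeat at step 4: C was already visited.

The earliest repeat is at step j = 4: M is in C, which it already visited at step i = 2.
Since M has 5 states, any run of length ≥ 5 visits 5+1 states, so by pigeonhole some state repeats within the first 5 steps — that repeat gives the pumpable loop.

C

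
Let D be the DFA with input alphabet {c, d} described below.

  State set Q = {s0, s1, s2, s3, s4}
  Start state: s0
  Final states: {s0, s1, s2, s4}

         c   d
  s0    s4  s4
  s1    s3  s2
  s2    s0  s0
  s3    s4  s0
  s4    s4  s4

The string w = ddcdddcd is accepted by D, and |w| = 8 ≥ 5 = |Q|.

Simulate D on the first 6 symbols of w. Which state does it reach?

s4

Run of D on the first 6 characters of w = d d c d d d:
  step 0: s0  (start)
  step 1: s4  (read d: s0→s4)
  step 2: s4  (read d: s4→s4)
  step 3: s4  (read c: s4→s4)
  step 4: s4  (read d: s4→s4)
  step 5: s4  (read d: s4→s4)
  step 6: s4  (read d: s4→s4)

After reading 6 characters, D is in state s4.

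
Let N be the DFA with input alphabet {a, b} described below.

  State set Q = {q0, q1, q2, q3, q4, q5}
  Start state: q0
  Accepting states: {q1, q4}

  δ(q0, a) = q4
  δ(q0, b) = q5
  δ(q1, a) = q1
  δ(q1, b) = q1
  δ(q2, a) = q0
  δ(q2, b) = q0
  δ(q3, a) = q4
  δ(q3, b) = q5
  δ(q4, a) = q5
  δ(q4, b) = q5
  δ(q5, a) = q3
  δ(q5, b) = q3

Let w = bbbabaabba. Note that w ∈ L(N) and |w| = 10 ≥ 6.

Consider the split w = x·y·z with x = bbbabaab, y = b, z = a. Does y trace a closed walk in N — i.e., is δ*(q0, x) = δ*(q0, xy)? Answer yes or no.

no

State sequence: q0 -b-> q5 -b-> q3 -b-> q5 -a-> q3 -b-> q5 -a-> q3 -a-> q4 -b-> q5 -b-> q3

After x (step 8): q5. After xy (step 9): q3.
They differ (q5 ≠ q3), so y is not a cycle from the state after x; this split is not the one the pumping-lemma construction produces, and pumping y need not keep the string in L(N).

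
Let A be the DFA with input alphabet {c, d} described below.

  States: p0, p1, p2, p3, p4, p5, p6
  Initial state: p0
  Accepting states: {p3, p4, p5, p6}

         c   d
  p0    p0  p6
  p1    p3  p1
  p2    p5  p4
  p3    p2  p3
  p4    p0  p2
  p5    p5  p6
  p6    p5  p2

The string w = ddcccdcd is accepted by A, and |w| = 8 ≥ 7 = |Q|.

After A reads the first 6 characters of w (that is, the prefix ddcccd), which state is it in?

p6

Run of A on the first 6 characters of w = d d c c c d:
  step 0: p0  (start)
  step 1: p6  (read d: p0→p6)
  step 2: p2  (read d: p6→p2)
  step 3: p5  (read c: p2→p5)
  step 4: p5  (read c: p5→p5)
  step 5: p5  (read c: p5→p5)
  step 6: p6  (read d: p5→p6)

After reading 6 characters, A is in state p6.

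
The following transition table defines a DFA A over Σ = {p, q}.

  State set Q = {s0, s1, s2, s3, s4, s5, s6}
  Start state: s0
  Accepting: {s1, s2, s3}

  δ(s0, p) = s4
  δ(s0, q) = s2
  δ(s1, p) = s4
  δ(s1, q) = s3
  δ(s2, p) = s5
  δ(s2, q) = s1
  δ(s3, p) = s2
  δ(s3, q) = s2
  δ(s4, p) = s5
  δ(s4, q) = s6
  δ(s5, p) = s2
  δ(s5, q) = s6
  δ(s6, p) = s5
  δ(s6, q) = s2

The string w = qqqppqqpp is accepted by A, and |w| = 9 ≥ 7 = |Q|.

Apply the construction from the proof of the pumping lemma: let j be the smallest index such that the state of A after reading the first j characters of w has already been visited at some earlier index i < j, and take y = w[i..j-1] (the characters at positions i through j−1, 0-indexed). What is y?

qqp

Run of A on w = q q q p p q q p p:
  step 0: s0  (start)
  step 1: s2  (read q: s0→s2)
  step 2: s1  (read q: s2→s1)
  step 3: s3  (read q: s1→s3)
  step 4: s2  (read p: s3→s2)   ← first repeat (s2 seen earlier)
  step 5: s5  (read p: s2→s5)
  step 6: s6  (read q: s5→s6)
  step 7: s2  (read q: s6→s2)
  step 8: s5  (read p: s2→s5)
  step 9: s2  (read p: s5→s2)

So i = 1, j = 4, giving x = w[0:1] = q, y = w[1:4] = qqp, z = w[4:9] = pqqpp.
Check: |xy| = 4 ≤ 7 and |y| = 3 ≥ 1. Reading y takes A from s2 back to s2, so every xyⁱz is accepted.
Since A has 7 states, any run of length ≥ 7 visits 7+1 states, so by pigeonhole some state repeats within the first 7 steps — that repeat gives the pumpable loop.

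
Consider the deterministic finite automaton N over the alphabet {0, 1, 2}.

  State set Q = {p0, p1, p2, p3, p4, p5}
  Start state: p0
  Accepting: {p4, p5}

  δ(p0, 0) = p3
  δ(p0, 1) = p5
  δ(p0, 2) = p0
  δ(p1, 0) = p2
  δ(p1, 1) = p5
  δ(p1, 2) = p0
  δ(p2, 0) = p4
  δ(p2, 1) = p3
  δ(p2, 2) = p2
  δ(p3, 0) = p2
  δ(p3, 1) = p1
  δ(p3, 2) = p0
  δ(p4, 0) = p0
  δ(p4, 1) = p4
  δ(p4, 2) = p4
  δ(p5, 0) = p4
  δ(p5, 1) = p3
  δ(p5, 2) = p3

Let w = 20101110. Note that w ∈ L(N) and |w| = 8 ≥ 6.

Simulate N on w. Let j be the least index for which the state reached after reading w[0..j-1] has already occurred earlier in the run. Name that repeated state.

Run of N on w = 2 0 1 0 1 1 1 0:
  step 0: p0  (start)
  step 1: p0  (read 2: p0→p0)   ← first repeat (p0 seen earlier)
  step 2: p3  (read 0: p0→p3)
  step 3: p1  (read 1: p3→p1)
  step 4: p2  (read 0: p1→p2)
  step 5: p3  (read 1: p2→p3)
  step 6: p1  (read 1: p3→p1)
  step 7: p5  (read 1: p1→p5)
  step 8: p4  (read 0: p5→p4)

The earliest repeat is at step j = 1: N is in p0, which it already visited at step i = 0.
Since N has 6 states, any run of length ≥ 6 visits 6+1 states, so by pigeonhole some state repeats within the first 6 steps — that repeat gives the pumpable loop.

p0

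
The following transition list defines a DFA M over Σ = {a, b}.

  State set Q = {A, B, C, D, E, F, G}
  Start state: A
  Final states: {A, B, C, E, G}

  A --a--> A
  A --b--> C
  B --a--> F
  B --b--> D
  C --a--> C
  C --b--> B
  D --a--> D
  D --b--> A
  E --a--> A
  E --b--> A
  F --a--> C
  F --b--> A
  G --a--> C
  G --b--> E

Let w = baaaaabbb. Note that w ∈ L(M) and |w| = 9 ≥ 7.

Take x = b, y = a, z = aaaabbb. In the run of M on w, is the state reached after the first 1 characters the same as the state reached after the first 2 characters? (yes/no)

yes

State sequence: A -b-> C -a-> C

After x (step 1): C. After xy (step 2): C.
They match, so y = a drives M around a cycle from C back to itself; pumping y any number of times keeps M in C before reading z, and xyⁱz ∈ L(M) for every i ≥ 0.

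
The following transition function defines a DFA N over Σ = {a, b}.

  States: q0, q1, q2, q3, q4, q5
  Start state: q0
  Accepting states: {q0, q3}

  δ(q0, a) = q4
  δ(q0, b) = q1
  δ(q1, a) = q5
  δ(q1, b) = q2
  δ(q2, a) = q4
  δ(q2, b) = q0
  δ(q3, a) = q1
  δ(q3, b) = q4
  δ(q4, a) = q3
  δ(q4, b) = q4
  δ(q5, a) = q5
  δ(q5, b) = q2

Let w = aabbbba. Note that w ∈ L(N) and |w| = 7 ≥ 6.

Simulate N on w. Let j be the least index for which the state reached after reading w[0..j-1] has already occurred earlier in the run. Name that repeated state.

q4

Run of N on w = a a b b b b a:
  step 0: q0  (start)
  step 1: q4  (read a: q0→q4)
  step 2: q3  (read a: q4→q3)
  step 3: q4  (read b: q3→q4)   ← first repeat (q4 seen earlier)
  step 4: q4  (read b: q4→q4)
  step 5: q4  (read b: q4→q4)
  step 6: q4  (read b: q4→q4)
  step 7: q3  (read a: q4→q3)

The earliest repeat is at step j = 3: N is in q4, which it already visited at step i = 1.
Since N has 6 states, any run of length ≥ 6 visits 6+1 states, so by pigeonhole some state repeats within the first 6 steps — that repeat gives the pumpable loop.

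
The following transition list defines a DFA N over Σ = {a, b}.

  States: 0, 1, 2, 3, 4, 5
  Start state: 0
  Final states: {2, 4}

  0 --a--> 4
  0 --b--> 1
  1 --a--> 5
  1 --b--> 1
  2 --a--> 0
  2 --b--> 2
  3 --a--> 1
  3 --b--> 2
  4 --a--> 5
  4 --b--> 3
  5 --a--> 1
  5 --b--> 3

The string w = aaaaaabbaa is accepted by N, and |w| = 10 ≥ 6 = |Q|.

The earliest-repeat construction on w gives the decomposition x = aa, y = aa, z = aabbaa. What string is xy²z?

aaaaaaaabbaa

xy^2z = aa·aa·aa·aabbaa = aaaaaaaabbaa.
Reading y = aa takes N from 5 back to 5, so after x·y·y the machine is still in 5, and z then leads to the accepting state 4. Hence aaaaaaaabbaa ∈ L(N).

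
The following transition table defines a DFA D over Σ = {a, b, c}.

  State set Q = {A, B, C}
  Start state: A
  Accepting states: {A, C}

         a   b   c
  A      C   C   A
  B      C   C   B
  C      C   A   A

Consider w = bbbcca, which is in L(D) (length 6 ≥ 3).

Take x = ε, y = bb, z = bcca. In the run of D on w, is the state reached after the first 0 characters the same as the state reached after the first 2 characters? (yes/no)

yes

Run of D on the first 2 characters of w = b b:
  step 0: A  (start)
  step 1: C  (read b: A→C)
  step 2: A  (read b: C→A)

After x (step 0): A. After xy (step 2): A.
They match, so y = bb drives D around a cycle from A back to itself; pumping y any number of times keeps D in A before reading z, and xyⁱz ∈ L(D) for every i ≥ 0.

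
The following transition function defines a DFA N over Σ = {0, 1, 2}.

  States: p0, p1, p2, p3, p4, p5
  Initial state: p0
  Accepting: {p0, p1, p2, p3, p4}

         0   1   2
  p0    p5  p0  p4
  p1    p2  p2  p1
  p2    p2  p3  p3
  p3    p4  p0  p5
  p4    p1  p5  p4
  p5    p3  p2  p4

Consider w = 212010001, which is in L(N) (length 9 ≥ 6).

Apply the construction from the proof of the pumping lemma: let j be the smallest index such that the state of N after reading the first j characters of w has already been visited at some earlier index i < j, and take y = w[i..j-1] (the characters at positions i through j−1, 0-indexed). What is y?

State sequence: p0 -2-> p4 -1-> p5 -2-> p4 -0-> p1 -1-> p2 -0-> p2 -0-> p2 -0-> p2 -1-> p3
First repeat at step 3: p4 was already visited.

So i = 1, j = 3, giving x = w[0:1] = 2, y = w[1:3] = 12, z = w[3:9] = 010001.
Check: |xy| = 3 ≤ 6 and |y| = 2 ≥ 1. Reading y takes N from p4 back to p4, so every xyⁱz is accepted.

12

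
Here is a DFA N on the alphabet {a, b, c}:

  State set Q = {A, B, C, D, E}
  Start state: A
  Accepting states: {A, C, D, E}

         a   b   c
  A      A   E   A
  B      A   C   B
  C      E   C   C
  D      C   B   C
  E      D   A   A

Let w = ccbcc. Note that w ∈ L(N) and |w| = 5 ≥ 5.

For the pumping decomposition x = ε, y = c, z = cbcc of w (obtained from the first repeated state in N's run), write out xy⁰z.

cbcc

xy⁰z = xz = ε·cbcc = cbcc.
Reading y = c takes N from A back to A, so after x the machine is still in A, and z then leads to the accepting state A. Hence cbcc ∈ L(N).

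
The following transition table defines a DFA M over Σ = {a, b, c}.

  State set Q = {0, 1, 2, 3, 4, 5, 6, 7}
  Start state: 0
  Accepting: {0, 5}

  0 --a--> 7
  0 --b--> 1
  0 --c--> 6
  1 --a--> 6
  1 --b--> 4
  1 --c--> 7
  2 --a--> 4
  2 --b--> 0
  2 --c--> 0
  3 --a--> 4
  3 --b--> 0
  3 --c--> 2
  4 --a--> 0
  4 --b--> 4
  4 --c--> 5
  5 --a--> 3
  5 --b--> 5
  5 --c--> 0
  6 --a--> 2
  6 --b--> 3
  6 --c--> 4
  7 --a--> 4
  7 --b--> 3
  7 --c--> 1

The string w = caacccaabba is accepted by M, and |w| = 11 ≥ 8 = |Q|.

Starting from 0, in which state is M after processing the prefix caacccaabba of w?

0

Run of M on the first 11 characters of w = c a a c c c a a b b a:
  step 0: 0  (start)
  step 1: 6  (read c: 0→6)
  step 2: 2  (read a: 6→2)
  step 3: 4  (read a: 2→4)
  step 4: 5  (read c: 4→5)
  step 5: 0  (read c: 5→0)
  step 6: 6  (read c: 0→6)
  step 7: 2  (read a: 6→2)
  step 8: 4  (read a: 2→4)
  step 9: 4  (read b: 4→4)
  step 10: 4  (read b: 4→4)
  step 11: 0  (read a: 4→0)

After reading 11 characters, M is in state 0.
(This kind of state-tracing is the core of the pumping-lemma construction: with 8 states, pigeonhole forces a repeat within the first 8 steps.)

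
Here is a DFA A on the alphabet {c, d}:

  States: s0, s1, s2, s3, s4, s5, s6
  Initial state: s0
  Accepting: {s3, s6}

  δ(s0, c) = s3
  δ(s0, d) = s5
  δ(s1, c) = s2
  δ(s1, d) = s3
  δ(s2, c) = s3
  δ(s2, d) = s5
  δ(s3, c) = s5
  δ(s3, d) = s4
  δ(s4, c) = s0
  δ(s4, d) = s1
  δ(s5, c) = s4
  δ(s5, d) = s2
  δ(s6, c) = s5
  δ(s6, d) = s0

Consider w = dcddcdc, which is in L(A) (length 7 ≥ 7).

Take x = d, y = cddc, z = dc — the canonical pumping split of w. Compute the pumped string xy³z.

dcddccddccddcdc

xy^3z = d·cddc·cddc·cddc·dc = dcddccddccddcdc.
Reading y = cddc takes A from s5 back to s5, so after x·y·y·y the machine is still in s5, and z then leads to the accepting state s3. Hence dcddccddccddcdc ∈ L(A).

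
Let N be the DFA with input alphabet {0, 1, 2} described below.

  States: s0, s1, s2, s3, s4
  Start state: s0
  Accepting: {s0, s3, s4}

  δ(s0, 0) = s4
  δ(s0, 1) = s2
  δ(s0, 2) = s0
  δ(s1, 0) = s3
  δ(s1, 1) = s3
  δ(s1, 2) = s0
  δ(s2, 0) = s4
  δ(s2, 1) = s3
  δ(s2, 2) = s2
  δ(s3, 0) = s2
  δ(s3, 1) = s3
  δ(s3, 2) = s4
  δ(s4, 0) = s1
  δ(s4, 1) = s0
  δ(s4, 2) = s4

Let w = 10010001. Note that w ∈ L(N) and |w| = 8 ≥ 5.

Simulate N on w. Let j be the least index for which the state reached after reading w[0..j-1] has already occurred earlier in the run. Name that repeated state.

s2

State sequence: s0 -1-> s2 -0-> s4 -0-> s1 -1-> s3 -0-> s2 -0-> s4 -0-> s1 -1-> s3
First repeat at step 5: s2 was already visited.

The earliest repeat is at step j = 5: N is in s2, which it already visited at step i = 1.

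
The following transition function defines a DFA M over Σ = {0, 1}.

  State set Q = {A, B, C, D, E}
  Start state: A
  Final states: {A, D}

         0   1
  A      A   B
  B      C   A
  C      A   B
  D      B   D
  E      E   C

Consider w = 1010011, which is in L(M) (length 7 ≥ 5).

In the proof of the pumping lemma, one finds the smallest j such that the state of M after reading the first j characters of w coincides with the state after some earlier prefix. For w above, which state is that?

B

Run of M on w = 1 0 1 0 0 1 1:
  step 0: A  (start)
  step 1: B  (read 1: A→B)
  step 2: C  (read 0: B→C)
  step 3: B  (read 1: C→B)   ← first repeat (B seen earlier)
  step 4: C  (read 0: B→C)
  step 5: A  (read 0: C→A)
  step 6: B  (read 1: A→B)
  step 7: A  (read 1: B→A)

The earliest repeat is at step j = 3: M is in B, which it already visited at step i = 1.
Since M has 5 states, any run of length ≥ 5 visits 5+1 states, so by pigeonhole some state repeats within the first 5 steps — that repeat gives the pumpable loop.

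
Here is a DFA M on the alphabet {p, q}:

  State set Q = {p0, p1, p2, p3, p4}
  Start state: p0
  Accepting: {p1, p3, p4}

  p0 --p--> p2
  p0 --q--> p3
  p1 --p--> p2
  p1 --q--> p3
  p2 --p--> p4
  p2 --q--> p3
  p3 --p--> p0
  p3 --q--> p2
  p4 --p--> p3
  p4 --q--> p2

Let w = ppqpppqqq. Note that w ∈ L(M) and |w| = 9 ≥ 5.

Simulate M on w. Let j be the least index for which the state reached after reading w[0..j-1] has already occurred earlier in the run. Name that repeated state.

p2

State sequence: p0 -p-> p2 -p-> p4 -q-> p2 -p-> p4 -p-> p3 -p-> p0 -q-> p3 -q-> p2 -q-> p3
First repeat at step 3: p2 was already visited.

The earliest repeat is at step j = 3: M is in p2, which it already visited at step i = 1.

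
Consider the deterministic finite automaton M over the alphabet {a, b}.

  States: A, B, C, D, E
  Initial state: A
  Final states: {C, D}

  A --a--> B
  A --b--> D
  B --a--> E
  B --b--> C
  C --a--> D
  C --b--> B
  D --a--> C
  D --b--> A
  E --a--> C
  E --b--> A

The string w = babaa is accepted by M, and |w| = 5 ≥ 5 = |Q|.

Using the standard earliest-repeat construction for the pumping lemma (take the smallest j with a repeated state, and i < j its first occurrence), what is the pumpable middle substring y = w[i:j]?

State sequence: A -b-> D -a-> C -b-> B -a-> E -a-> C
First repeat at step 5: C was already visited.

So i = 2, j = 5, giving x = w[0:2] = ba, y = w[2:5] = baa, z = w[5:5] = ε.
Check: |xy| = 5 ≤ 5 and |y| = 3 ≥ 1. Reading y takes M from C back to C, so every xyⁱz is accepted.
The DFA has 5 states, so the proof of the pumping lemma guarantees a repeated state among the first 5+1 visited; the segment between the two visits is the pumpable y.

baa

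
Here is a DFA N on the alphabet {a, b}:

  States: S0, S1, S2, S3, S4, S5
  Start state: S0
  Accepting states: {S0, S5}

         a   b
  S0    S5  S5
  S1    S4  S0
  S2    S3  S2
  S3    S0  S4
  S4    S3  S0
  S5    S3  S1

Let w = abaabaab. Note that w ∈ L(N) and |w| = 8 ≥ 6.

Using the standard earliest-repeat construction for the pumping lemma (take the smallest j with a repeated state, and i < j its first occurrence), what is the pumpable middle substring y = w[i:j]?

State sequence: S0 -a-> S5 -b-> S1 -a-> S4 -a-> S3 -b-> S4 -a-> S3 -a-> S0 -b-> S5
First repeat at step 5: S4 was already visited.

So i = 3, j = 5, giving x = w[0:3] = aba, y = w[3:5] = ab, z = w[5:8] = aab.
Check: |xy| = 5 ≤ 6 and |y| = 2 ≥ 1. Reading y takes N from S4 back to S4, so every xyⁱz is accepted.

ab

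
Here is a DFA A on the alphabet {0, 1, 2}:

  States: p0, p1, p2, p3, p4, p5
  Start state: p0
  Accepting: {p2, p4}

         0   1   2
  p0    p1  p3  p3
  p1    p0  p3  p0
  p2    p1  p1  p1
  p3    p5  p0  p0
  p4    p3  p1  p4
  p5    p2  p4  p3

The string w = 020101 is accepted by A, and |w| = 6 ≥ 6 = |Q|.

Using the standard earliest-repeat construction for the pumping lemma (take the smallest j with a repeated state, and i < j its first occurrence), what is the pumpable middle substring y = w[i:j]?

Run of A on w = 0 2 0 1 0 1:
  step 0: p0  (start)
  step 1: p1  (read 0: p0→p1)
  step 2: p0  (read 2: p1→p0)   ← first repeat (p0 seen earlier)
  step 3: p1  (read 0: p0→p1)
  step 4: p3  (read 1: p1→p3)
  step 5: p5  (read 0: p3→p5)
  step 6: p4  (read 1: p5→p4)

So i = 0, j = 2, giving x = w[0:0] = ε, y = w[0:2] = 02, z = w[2:6] = 0101.
Check: |xy| = 2 ≤ 6 and |y| = 2 ≥ 1. Reading y takes A from p0 back to p0, so every xyⁱz is accepted.

02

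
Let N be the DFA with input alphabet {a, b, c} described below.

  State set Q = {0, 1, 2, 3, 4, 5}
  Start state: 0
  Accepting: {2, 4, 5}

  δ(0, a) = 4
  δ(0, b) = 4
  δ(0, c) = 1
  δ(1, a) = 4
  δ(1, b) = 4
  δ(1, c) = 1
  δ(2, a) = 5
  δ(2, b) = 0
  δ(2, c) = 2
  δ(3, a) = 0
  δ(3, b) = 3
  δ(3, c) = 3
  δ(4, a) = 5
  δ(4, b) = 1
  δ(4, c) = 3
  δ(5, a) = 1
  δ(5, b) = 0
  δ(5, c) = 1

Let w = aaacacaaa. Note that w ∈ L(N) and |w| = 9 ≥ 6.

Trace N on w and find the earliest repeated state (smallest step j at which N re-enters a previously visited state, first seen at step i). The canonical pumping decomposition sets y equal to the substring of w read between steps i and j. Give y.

Run of N on w = a a a c a c a a a:
  step 0: 0  (start)
  step 1: 4  (read a: 0→4)
  step 2: 5  (read a: 4→5)
  step 3: 1  (read a: 5→1)
  step 4: 1  (read c: 1→1)   ← first repeat (1 seen earlier)
  step 5: 4  (read a: 1→4)
  step 6: 3  (read c: 4→3)
  step 7: 0  (read a: 3→0)
  step 8: 4  (read a: 0→4)
  step 9: 5  (read a: 4→5)

So i = 3, j = 4, giving x = w[0:3] = aaa, y = w[3:4] = c, z = w[4:9] = acaaa.
Check: |xy| = 4 ≤ 6 and |y| = 1 ≥ 1. Reading y takes N from 1 back to 1, so every xyⁱz is accepted.

c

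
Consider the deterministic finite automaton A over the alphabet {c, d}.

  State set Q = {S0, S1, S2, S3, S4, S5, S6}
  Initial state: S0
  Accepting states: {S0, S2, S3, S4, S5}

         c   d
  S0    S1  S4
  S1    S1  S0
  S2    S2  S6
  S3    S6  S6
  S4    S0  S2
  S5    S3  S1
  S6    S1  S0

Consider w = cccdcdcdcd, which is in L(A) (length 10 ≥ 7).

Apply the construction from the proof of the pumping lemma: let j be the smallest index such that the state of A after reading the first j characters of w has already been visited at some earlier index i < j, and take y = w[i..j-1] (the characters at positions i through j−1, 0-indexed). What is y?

c

State sequence: S0 -c-> S1 -c-> S1 -c-> S1 -d-> S0 -c-> S1 -d-> S0 -c-> S1 -d-> S0 -c-> S1 -d-> S0
First repeat at step 2: S1 was already visited.

So i = 1, j = 2, giving x = w[0:1] = c, y = w[1:2] = c, z = w[2:10] = cdcdcdcd.
Check: |xy| = 2 ≤ 7 and |y| = 1 ≥ 1. Reading y takes A from S1 back to S1, so every xyⁱz is accepted.
The DFA has 7 states, so the proof of the pumping lemma guarantees a repeated state among the first 7+1 visited; the segment between the two visits is the pumpable y.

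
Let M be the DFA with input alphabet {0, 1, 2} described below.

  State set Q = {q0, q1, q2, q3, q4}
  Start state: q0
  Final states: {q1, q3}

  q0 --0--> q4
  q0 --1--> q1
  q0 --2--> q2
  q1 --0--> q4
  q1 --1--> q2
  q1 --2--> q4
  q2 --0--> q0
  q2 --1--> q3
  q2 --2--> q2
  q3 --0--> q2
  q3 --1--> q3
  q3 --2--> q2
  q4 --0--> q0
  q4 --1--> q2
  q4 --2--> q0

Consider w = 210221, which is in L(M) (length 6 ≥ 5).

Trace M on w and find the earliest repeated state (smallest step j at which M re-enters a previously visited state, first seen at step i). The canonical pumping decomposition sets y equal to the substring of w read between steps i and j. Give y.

Run of M on w = 2 1 0 2 2 1:
  step 0: q0  (start)
  step 1: q2  (read 2: q0→q2)
  step 2: q3  (read 1: q2→q3)
  step 3: q2  (read 0: q3→q2)   ← first repeat (q2 seen earlier)
  step 4: q2  (read 2: q2→q2)
  step 5: q2  (read 2: q2→q2)
  step 6: q3  (read 1: q2→q3)

So i = 1, j = 3, giving x = w[0:1] = 2, y = w[1:3] = 10, z = w[3:6] = 221.
Check: |xy| = 3 ≤ 5 and |y| = 2 ≥ 1. Reading y takes M from q2 back to q2, so every xyⁱz is accepted.
Pumping length from the standard proof: p = 5 (the number of states). The repeated state found above gives |xy| = j ≤ 5 and |y| = j − i ≥ 1.

10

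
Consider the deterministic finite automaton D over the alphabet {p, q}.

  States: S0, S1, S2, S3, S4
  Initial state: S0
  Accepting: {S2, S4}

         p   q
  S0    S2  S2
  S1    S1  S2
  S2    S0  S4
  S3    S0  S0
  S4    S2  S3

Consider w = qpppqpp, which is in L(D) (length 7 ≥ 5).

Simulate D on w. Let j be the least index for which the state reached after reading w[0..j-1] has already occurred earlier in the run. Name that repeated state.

S0

State sequence: S0 -q-> S2 -p-> S0 -p-> S2 -p-> S0 -q-> S2 -p-> S0 -p-> S2
First repeat at step 2: S0 was already visited.

The earliest repeat is at step j = 2: D is in S0, which it already visited at step i = 0.
Since D has 5 states, any run of length ≥ 5 visits 5+1 states, so by pigeonhole some state repeats within the first 5 steps — that repeat gives the pumpable loop.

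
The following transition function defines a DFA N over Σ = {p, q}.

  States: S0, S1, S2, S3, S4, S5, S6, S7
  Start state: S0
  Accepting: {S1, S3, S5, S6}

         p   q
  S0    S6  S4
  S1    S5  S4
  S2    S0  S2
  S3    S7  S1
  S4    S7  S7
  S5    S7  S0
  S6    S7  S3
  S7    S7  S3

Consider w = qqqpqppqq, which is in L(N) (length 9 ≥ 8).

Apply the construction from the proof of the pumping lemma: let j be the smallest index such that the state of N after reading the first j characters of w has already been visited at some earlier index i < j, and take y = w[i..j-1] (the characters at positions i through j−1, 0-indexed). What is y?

qp

Run of N on w = q q q p q p p q q:
  step 0: S0  (start)
  step 1: S4  (read q: S0→S4)
  step 2: S7  (read q: S4→S7)
  step 3: S3  (read q: S7→S3)
  step 4: S7  (read p: S3→S7)   ← first repeat (S7 seen earlier)
  step 5: S3  (read q: S7→S3)
  step 6: S7  (read p: S3→S7)
  step 7: S7  (read p: S7→S7)
  step 8: S3  (read q: S7→S3)
  step 9: S1  (read q: S3→S1)

So i = 2, j = 4, giving x = w[0:2] = qq, y = w[2:4] = qp, z = w[4:9] = qppqq.
Check: |xy| = 4 ≤ 8 and |y| = 2 ≥ 1. Reading y takes N from S7 back to S7, so every xyⁱz is accepted.
With |Q| = 8, pigeonhole forces a state repeat no later than step 8; the substring read between the first and second visits to that state can be pumped.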